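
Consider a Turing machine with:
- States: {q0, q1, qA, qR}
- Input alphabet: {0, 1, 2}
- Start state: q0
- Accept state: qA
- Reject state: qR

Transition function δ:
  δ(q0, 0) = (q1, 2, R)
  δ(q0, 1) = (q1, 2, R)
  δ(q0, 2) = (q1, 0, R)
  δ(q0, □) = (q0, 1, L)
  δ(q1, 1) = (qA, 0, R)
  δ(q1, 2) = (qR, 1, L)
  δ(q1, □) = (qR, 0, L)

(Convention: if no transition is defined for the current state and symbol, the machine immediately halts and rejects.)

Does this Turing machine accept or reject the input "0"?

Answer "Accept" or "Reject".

Execution trace:
Initial: [q0]0
Step 1: δ(q0, 0) = (q1, 2, R) → 2[q1]□
Step 2: δ(q1, □) = (qR, 0, L) → [qR]20

The machine reaches the reject state qR and halts.

Answer: Reject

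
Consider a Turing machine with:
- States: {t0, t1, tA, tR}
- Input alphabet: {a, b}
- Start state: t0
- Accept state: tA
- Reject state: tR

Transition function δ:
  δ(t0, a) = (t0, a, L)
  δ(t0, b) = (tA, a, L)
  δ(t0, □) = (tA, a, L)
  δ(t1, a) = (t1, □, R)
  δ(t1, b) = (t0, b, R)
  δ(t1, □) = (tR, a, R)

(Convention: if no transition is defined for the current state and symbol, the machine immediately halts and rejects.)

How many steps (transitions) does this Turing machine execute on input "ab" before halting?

Execution trace:
Initial: [t0]ab
Step 1: δ(t0, a) = (t0, a, L) → [t0]□ab
Step 2: δ(t0, □) = (tA, a, L) → [tA]□aab

The machine reaches the accept state tA and halts.

The machine executed 2 steps before halting.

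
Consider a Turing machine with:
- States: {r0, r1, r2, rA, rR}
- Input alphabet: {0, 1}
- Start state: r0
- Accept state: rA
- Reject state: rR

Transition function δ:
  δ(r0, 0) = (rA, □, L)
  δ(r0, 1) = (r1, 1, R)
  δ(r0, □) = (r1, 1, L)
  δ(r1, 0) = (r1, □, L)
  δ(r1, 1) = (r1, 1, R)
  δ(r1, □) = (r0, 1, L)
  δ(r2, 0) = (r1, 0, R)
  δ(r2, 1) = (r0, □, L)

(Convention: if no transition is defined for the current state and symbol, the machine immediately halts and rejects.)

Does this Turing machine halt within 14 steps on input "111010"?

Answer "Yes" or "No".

Execution trace:
Initial: [r0]111010
Step 1: δ(r0, 1) = (r1, 1, R) → 1[r1]11010
Step 2: δ(r1, 1) = (r1, 1, R) → 11[r1]1010
Step 3: δ(r1, 1) = (r1, 1, R) → 111[r1]010
Step 4: δ(r1, 0) = (r1, □, L) → 11[r1]1□10
Step 5: δ(r1, 1) = (r1, 1, R) → 111[r1]□10
Step 6: δ(r1, □) = (r0, 1, L) → 11[r0]1110
Step 7: δ(r0, 1) = (r1, 1, R) → 111[r1]110
Step 8: δ(r1, 1) = (r1, 1, R) → 1111[r1]10
Step 9: δ(r1, 1) = (r1, 1, R) → 11111[r1]0
Step 10: δ(r1, 0) = (r1, □, L) → 1111[r1]1□
Step 11: δ(r1, 1) = (r1, 1, R) → 11111[r1]□
Step 12: δ(r1, □) = (r0, 1, L) → 1111[r0]11
Step 13: δ(r0, 1) = (r1, 1, R) → 11111[r1]1
Step 14: δ(r1, 1) = (r1, 1, R) → 111111[r1]□

The machine has not reached a halting state after 14 steps.
The machine did not halt within the 14-step bound.

Answer: No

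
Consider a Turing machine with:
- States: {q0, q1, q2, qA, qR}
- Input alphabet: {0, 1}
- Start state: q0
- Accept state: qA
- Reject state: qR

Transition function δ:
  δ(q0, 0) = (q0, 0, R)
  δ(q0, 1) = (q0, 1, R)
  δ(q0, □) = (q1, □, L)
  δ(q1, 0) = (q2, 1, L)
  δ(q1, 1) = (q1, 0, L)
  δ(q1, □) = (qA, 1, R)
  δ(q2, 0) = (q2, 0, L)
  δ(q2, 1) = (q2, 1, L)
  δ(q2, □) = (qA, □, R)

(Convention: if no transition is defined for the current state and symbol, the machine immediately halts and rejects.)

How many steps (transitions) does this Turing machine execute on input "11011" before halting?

Execution trace:
Initial: [q0]11011
Step 1: δ(q0, 1) = (q0, 1, R) → 1[q0]1011
Step 2: δ(q0, 1) = (q0, 1, R) → 11[q0]011
Step 3: δ(q0, 0) = (q0, 0, R) → 110[q0]11
Step 4: δ(q0, 1) = (q0, 1, R) → 1101[q0]1
Step 5: δ(q0, 1) = (q0, 1, R) → 11011[q0]□
Step 6: δ(q0, □) = (q1, □, L) → 1101[q1]1□
Step 7: δ(q1, 1) = (q1, 0, L) → 110[q1]10□
Step 8: δ(q1, 1) = (q1, 0, L) → 11[q1]000□
Step 9: δ(q1, 0) = (q2, 1, L) → 1[q2]1100□
Step 10: δ(q2, 1) = (q2, 1, L) → [q2]11100□
Step 11: δ(q2, 1) = (q2, 1, L) → [q2]□11100□
Step 12: δ(q2, □) = (qA, □, R) → □[qA]11100□

The machine reaches the accept state qA and halts.

The machine executed 12 steps before halting.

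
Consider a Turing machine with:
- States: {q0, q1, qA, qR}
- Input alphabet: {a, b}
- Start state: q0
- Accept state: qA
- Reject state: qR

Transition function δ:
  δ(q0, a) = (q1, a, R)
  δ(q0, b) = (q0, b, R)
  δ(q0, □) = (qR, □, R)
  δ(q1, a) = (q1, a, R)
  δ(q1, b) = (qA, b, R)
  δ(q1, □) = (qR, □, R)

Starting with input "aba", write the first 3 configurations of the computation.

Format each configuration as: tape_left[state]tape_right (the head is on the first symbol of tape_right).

Transitions applied:
Step 1: δ(q0, a) = (q1, a, R)
Step 2: δ(q1, b) = (qA, b, R)

The first 3 configurations are:
[q0]aba ⊢ a[q1]ba ⊢ ab[qA]a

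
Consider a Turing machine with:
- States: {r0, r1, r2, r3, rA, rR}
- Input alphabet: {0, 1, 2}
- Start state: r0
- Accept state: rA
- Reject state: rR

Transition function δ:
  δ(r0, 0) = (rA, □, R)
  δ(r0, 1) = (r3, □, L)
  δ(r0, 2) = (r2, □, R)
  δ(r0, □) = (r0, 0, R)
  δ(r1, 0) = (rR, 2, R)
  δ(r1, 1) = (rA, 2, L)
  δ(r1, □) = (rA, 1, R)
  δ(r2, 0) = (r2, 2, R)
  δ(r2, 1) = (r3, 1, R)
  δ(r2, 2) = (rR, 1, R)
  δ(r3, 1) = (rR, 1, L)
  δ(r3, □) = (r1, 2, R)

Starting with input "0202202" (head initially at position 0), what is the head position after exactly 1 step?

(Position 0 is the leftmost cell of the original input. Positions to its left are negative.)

Execution trace (head position shown):
Step 0: [r0]0202202  (head at position 0)
Step 1: move right → □[rA]202202  (head at position 1)

After 1 step, the head is at position 1.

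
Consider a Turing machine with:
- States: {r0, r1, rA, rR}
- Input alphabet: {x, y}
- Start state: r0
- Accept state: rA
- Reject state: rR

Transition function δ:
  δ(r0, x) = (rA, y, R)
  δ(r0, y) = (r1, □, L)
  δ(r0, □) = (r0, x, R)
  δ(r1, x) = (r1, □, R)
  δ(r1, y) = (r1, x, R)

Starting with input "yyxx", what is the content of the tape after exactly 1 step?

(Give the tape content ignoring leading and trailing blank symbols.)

Execution trace:
Initial: [r0]yyxx
Step 1: δ(r0, y) = (r1, □, L) → [r1]□□yxx

No transition is defined for δ(r1, □). By convention the machine halts and rejects.

After 1 step, the tape (ignoring leading/trailing blanks) is: yxx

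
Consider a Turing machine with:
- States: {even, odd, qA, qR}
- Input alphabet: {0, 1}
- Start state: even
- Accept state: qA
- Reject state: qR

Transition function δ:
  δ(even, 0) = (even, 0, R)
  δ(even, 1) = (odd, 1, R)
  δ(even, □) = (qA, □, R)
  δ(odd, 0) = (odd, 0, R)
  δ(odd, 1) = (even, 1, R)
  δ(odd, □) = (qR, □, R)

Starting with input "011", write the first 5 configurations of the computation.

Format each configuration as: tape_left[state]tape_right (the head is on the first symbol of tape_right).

Transitions applied:
Step 1: δ(even, 0) = (even, 0, R)
Step 2: δ(even, 1) = (odd, 1, R)
Step 3: δ(odd, 1) = (even, 1, R)
Step 4: δ(even, □) = (qA, □, R)

The first 5 configurations are:
[even]011 ⊢ 0[even]11 ⊢ 01[odd]1 ⊢ 011[even]□ ⊢ 011□[qA]□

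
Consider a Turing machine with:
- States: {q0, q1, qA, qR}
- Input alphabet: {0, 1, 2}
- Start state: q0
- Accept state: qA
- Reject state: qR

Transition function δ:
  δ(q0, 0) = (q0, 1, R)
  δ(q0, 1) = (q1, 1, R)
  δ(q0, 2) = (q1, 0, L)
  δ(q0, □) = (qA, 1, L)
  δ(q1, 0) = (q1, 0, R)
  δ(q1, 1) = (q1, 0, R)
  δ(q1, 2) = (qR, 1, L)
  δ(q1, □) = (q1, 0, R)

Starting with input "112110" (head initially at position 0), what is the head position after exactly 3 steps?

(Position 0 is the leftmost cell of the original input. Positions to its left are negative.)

Execution trace (head position shown):
Step 0: [q0]112110  (head at position 0)
Step 1: move right → 1[q1]12110  (head at position 1)
Step 2: move right → 10[q1]2110  (head at position 2)
Step 3: move left → 1[qR]01110  (head at position 1)

After 3 steps, the head is at position 1.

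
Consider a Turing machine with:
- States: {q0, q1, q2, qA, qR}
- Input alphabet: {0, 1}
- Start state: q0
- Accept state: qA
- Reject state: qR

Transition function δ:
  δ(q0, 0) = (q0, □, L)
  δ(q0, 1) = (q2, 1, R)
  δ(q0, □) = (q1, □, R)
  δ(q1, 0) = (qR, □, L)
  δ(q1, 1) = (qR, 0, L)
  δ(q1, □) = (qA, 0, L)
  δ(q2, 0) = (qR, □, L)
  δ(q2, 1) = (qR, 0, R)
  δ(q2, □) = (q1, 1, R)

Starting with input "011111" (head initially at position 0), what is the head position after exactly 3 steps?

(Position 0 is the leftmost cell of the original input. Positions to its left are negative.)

Execution trace (head position shown):
Step 0: [q0]011111  (head at position 0)
Step 1: move left → [q0]□□11111  (head at position -1)
Step 2: move right → □[q1]□11111  (head at position 0)
Step 3: move left → [qA]□011111  (head at position -1)

After 3 steps, the head is at position -1.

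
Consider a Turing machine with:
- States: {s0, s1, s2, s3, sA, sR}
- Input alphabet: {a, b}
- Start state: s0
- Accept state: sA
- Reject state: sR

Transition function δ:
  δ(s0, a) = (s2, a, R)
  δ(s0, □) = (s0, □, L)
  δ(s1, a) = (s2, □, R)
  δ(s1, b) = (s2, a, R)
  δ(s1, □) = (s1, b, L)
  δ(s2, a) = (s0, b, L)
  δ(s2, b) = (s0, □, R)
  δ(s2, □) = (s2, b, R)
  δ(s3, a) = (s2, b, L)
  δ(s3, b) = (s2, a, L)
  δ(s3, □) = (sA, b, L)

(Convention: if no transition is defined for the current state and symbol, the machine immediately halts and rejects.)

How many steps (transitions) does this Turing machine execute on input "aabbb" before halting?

Execution trace:
Initial: [s0]aabbb
Step 1: δ(s0, a) = (s2, a, R) → a[s2]abbb
Step 2: δ(s2, a) = (s0, b, L) → [s0]abbbb
Step 3: δ(s0, a) = (s2, a, R) → a[s2]bbbb
Step 4: δ(s2, b) = (s0, □, R) → a□[s0]bbb

No transition is defined for δ(s0, b). By convention the machine halts and rejects.

The machine executed 4 steps before halting.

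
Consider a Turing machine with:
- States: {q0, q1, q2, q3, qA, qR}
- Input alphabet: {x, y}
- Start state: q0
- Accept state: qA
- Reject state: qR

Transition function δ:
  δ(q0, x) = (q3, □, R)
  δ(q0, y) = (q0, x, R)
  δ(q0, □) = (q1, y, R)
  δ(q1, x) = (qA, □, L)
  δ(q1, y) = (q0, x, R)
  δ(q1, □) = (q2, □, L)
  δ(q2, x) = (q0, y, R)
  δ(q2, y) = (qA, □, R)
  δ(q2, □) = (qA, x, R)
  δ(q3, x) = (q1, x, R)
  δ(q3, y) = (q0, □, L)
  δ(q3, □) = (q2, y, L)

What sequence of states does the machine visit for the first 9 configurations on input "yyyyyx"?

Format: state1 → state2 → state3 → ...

Execution trace:
Initial: [q0]yyyyyx
Step 1: δ(q0, y) = (q0, x, R) → x[q0]yyyyx
Step 2: δ(q0, y) = (q0, x, R) → xx[q0]yyyx
Step 3: δ(q0, y) = (q0, x, R) → xxx[q0]yyx
Step 4: δ(q0, y) = (q0, x, R) → xxxx[q0]yx
Step 5: δ(q0, y) = (q0, x, R) → xxxxx[q0]x
Step 6: δ(q0, x) = (q3, □, R) → xxxxx□[q3]□
Step 7: δ(q3, □) = (q2, y, L) → xxxxx[q2]□y
Step 8: δ(q2, □) = (qA, x, R) → xxxxxx[qA]y

The machine reaches the accept state qA and halts.

State sequence: q0 → q0 → q0 → q0 → q0 → q0 → q3 → q2 → qA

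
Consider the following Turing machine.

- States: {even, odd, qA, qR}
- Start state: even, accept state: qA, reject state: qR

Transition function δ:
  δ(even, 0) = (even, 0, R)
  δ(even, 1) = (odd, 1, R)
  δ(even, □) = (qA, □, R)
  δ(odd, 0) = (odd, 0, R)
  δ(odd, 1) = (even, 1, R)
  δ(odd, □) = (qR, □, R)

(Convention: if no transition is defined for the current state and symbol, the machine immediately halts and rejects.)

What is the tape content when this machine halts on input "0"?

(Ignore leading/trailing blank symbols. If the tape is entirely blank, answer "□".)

Execution trace:
Initial: [even]0
Step 1: δ(even, 0) = (even, 0, R) → 0[even]□
Step 2: δ(even, □) = (qA, □, R) → 0□[qA]□

The machine reaches the accept state qA and halts.

Final tape (ignoring leading/trailing blanks): 0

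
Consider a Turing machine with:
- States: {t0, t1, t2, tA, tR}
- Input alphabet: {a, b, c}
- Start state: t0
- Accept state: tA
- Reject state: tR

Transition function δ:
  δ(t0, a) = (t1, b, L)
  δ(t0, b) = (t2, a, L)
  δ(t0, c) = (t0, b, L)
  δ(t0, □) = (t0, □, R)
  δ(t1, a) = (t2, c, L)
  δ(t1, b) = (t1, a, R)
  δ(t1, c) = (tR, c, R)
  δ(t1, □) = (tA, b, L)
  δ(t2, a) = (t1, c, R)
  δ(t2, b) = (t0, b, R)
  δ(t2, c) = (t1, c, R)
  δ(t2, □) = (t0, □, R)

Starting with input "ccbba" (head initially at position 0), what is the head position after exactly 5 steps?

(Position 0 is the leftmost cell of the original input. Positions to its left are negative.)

Execution trace (head position shown):
Step 0: [t0]ccbba  (head at position 0)
Step 1: move left → [t0]□bcbba  (head at position -1)
Step 2: move right → □[t0]bcbba  (head at position 0)
Step 3: move left → [t2]□acbba  (head at position -1)
Step 4: move right → □[t0]acbba  (head at position 0)
Step 5: move left → [t1]□bcbba  (head at position -1)

After 5 steps, the head is at position -1.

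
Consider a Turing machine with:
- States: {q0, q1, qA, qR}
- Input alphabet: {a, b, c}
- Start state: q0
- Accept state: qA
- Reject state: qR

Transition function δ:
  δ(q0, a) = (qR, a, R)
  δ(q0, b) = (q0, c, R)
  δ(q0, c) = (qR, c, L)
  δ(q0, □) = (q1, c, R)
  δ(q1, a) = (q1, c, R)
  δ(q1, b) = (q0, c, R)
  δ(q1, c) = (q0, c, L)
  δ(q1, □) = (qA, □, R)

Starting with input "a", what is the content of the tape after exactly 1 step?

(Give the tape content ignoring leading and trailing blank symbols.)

Execution trace:
Initial: [q0]a
Step 1: δ(q0, a) = (qR, a, R) → a[qR]□

The machine reaches the reject state qR and halts.

After 1 step, the tape (ignoring leading/trailing blanks) is: a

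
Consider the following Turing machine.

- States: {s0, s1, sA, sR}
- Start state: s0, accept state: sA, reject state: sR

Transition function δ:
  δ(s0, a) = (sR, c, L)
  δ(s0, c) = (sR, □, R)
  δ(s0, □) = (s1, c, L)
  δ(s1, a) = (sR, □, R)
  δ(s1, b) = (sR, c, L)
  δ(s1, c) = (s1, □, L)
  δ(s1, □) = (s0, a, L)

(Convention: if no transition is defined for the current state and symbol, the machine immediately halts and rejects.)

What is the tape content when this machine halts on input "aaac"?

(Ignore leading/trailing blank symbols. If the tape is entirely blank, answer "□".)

Execution trace:
Initial: [s0]aaac
Step 1: δ(s0, a) = (sR, c, L) → [sR]□caac

The machine reaches the reject state sR and halts.

Final tape (ignoring leading/trailing blanks): caac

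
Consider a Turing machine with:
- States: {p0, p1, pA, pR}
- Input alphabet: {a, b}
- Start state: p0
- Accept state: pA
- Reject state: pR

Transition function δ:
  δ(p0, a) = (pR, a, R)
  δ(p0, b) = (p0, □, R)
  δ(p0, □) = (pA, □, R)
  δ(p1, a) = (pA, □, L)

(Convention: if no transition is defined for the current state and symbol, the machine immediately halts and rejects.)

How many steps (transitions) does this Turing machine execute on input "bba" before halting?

Execution trace:
Initial: [p0]bba
Step 1: δ(p0, b) = (p0, □, R) → □[p0]ba
Step 2: δ(p0, b) = (p0, □, R) → □□[p0]a
Step 3: δ(p0, a) = (pR, a, R) → □□a[pR]□

The machine reaches the reject state pR and halts.

The machine executed 3 steps before halting.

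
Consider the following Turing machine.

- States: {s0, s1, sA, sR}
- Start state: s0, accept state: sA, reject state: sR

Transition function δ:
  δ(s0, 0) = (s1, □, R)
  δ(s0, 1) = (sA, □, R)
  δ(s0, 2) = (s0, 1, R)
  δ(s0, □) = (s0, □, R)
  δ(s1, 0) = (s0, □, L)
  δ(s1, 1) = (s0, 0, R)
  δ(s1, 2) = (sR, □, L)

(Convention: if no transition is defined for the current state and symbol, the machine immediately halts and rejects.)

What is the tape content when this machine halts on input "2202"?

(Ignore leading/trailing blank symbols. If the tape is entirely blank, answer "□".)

Execution trace:
Initial: [s0]2202
Step 1: δ(s0, 2) = (s0, 1, R) → 1[s0]202
Step 2: δ(s0, 2) = (s0, 1, R) → 11[s0]02
Step 3: δ(s0, 0) = (s1, □, R) → 11□[s1]2
Step 4: δ(s1, 2) = (sR, □, L) → 11[sR]□□

The machine reaches the reject state sR and halts.

Final tape (ignoring leading/trailing blanks): 11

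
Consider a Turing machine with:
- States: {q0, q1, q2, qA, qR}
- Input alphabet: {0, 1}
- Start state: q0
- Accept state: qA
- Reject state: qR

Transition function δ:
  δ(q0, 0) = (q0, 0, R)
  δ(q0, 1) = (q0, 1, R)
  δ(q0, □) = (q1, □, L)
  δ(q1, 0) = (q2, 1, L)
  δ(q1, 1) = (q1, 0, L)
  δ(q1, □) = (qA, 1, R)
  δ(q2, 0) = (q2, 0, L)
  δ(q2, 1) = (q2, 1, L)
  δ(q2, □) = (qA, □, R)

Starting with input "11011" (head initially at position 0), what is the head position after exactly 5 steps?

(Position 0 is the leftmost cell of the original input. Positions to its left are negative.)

Execution trace (head position shown):
Step 0: [q0]11011  (head at position 0)
Step 1: move right → 1[q0]1011  (head at position 1)
Step 2: move right → 11[q0]011  (head at position 2)
Step 3: move right → 110[q0]11  (head at position 3)
Step 4: move right → 1101[q0]1  (head at position 4)
Step 5: move right → 11011[q0]□  (head at position 5)

After 5 steps, the head is at position 5.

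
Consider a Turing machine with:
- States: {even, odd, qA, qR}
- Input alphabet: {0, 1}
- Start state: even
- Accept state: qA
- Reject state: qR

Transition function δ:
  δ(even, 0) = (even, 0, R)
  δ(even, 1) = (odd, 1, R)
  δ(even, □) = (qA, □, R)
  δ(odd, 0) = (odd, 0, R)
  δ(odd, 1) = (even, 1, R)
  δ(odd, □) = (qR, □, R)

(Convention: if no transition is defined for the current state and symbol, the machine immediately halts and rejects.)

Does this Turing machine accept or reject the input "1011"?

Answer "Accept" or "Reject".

Execution trace:
Initial: [even]1011
Step 1: δ(even, 1) = (odd, 1, R) → 1[odd]011
Step 2: δ(odd, 0) = (odd, 0, R) → 10[odd]11
Step 3: δ(odd, 1) = (even, 1, R) → 101[even]1
Step 4: δ(even, 1) = (odd, 1, R) → 1011[odd]□
Step 5: δ(odd, □) = (qR, □, R) → 1011□[qR]□

The machine reaches the reject state qR and halts.

Answer: Reject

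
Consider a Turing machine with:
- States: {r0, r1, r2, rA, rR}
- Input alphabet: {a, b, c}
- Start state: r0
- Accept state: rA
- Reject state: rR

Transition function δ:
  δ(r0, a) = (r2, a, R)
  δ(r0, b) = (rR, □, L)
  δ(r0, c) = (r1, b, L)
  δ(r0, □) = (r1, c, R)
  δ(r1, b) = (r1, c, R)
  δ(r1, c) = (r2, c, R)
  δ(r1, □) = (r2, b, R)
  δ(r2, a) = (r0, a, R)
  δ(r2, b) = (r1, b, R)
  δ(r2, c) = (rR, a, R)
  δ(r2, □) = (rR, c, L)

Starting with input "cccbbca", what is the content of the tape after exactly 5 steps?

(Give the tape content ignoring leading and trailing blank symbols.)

Execution trace:
Initial: [r0]cccbbca
Step 1: δ(r0, c) = (r1, b, L) → [r1]□bccbbca
Step 2: δ(r1, □) = (r2, b, R) → b[r2]bccbbca
Step 3: δ(r2, b) = (r1, b, R) → bb[r1]ccbbca
Step 4: δ(r1, c) = (r2, c, R) → bbc[r2]cbbca
Step 5: δ(r2, c) = (rR, a, R) → bbca[rR]bbca

The machine reaches the reject state rR and halts.

After 5 steps, the tape (ignoring leading/trailing blanks) is: bbcabbca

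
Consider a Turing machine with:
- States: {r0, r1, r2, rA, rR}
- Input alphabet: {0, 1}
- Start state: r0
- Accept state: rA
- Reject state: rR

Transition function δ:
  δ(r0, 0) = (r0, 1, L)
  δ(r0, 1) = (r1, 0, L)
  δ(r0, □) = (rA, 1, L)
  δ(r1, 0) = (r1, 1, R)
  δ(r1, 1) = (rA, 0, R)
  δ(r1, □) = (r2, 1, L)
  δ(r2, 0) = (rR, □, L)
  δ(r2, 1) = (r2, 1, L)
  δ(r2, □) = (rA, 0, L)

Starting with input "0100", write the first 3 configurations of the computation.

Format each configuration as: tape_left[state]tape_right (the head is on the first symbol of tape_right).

Transitions applied:
Step 1: δ(r0, 0) = (r0, 1, L)
Step 2: δ(r0, □) = (rA, 1, L)

The first 3 configurations are:
[r0]0100 ⊢ [r0]□1100 ⊢ [rA]□11100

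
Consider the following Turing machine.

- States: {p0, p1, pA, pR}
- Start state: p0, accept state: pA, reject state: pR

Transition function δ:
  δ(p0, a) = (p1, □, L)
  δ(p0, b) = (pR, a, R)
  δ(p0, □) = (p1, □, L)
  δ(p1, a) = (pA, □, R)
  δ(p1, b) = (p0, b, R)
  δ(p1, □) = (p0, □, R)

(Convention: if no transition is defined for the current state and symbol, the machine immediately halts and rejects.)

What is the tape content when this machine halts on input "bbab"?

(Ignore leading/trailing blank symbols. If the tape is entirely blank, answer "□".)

Execution trace:
Initial: [p0]bbab
Step 1: δ(p0, b) = (pR, a, R) → a[pR]bab

The machine reaches the reject state pR and halts.

Final tape (ignoring leading/trailing blanks): abab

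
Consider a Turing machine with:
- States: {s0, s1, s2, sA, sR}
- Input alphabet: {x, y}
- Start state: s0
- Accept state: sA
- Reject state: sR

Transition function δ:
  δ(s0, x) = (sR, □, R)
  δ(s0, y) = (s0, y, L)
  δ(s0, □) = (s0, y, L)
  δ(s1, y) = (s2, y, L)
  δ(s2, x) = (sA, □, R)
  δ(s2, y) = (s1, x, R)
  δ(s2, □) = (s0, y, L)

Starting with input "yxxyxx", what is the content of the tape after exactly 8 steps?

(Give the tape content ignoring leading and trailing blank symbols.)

Execution trace:
Initial: [s0]yxxyxx
Step 1: δ(s0, y) = (s0, y, L) → [s0]□yxxyxx
Step 2: δ(s0, □) = (s0, y, L) → [s0]□yyxxyxx
Step 3: δ(s0, □) = (s0, y, L) → [s0]□yyyxxyxx
Step 4: δ(s0, □) = (s0, y, L) → [s0]□yyyyxxyxx
Step 5: δ(s0, □) = (s0, y, L) → [s0]□yyyyyxxyxx
Step 6: δ(s0, □) = (s0, y, L) → [s0]□yyyyyyxxyxx
Step 7: δ(s0, □) = (s0, y, L) → [s0]□yyyyyyyxxyxx
Step 8: δ(s0, □) = (s0, y, L) → [s0]□yyyyyyyyxxyxx

After 8 steps, the tape (ignoring leading/trailing blanks) is: yyyyyyyyxxyxx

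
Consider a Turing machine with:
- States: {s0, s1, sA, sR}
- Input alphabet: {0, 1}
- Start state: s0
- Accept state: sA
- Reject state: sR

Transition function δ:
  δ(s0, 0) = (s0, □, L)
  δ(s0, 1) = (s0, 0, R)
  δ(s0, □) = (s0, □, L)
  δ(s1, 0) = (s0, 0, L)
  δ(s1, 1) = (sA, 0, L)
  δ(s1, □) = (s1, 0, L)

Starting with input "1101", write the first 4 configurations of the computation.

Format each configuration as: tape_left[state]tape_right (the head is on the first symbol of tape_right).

Transitions applied:
Step 1: δ(s0, 1) = (s0, 0, R)
Step 2: δ(s0, 1) = (s0, 0, R)
Step 3: δ(s0, 0) = (s0, □, L)

The first 4 configurations are:
[s0]1101 ⊢ 0[s0]101 ⊢ 00[s0]01 ⊢ 0[s0]0□1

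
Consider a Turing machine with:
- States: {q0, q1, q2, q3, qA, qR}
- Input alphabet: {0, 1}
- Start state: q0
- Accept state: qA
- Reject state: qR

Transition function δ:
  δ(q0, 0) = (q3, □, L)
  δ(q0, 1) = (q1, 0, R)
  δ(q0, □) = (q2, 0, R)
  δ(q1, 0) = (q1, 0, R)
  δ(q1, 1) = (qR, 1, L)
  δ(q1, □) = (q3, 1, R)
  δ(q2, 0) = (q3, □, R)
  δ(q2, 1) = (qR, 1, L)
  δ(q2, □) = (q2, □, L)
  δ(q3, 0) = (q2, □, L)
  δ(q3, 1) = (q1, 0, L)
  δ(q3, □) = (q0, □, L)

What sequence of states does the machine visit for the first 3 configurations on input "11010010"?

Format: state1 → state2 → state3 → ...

Execution trace:
Initial: [q0]11010010
Step 1: δ(q0, 1) = (q1, 0, R) → 0[q1]1010010
Step 2: δ(q1, 1) = (qR, 1, L) → [qR]01010010

The machine reaches the reject state qR and halts.

State sequence: q0 → q1 → qR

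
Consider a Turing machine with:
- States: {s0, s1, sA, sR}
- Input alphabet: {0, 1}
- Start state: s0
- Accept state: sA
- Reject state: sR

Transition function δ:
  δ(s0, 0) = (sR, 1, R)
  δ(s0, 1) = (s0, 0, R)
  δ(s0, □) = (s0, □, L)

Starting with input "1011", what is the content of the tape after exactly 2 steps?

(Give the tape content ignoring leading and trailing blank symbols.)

Execution trace:
Initial: [s0]1011
Step 1: δ(s0, 1) = (s0, 0, R) → 0[s0]011
Step 2: δ(s0, 0) = (sR, 1, R) → 01[sR]11

The machine reaches the reject state sR and halts.

After 2 steps, the tape (ignoring leading/trailing blanks) is: 0111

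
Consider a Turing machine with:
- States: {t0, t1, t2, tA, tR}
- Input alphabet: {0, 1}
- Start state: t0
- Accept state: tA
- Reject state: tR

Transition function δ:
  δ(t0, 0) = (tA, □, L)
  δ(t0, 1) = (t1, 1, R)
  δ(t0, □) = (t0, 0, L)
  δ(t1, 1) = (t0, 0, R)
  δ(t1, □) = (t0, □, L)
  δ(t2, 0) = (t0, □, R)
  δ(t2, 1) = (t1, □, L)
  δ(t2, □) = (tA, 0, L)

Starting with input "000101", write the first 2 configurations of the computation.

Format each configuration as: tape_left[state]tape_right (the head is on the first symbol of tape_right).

Transitions applied:
Step 1: δ(t0, 0) = (tA, □, L)

The first 2 configurations are:
[t0]000101 ⊢ [tA]□□00101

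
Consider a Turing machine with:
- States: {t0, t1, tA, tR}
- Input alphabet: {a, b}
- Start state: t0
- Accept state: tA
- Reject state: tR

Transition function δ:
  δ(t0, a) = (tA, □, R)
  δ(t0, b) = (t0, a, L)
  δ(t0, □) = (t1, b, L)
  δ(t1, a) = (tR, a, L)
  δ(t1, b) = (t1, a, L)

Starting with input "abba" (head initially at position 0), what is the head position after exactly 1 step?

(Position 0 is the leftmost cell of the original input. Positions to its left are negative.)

Execution trace (head position shown):
Step 0: [t0]abba  (head at position 0)
Step 1: move right → □[tA]bba  (head at position 1)

After 1 step, the head is at position 1.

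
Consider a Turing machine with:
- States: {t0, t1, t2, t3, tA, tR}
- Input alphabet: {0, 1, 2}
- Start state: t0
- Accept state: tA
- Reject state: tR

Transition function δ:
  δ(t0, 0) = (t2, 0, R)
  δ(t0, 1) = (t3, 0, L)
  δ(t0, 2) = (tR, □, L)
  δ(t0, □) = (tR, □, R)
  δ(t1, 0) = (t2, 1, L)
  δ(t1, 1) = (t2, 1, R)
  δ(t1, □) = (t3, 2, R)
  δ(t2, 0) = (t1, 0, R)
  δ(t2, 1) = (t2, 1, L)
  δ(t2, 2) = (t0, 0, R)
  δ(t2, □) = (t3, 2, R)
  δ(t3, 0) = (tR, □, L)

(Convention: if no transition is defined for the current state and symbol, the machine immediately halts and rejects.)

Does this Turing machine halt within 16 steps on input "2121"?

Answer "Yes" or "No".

Execution trace:
Initial: [t0]2121
Step 1: δ(t0, 2) = (tR, □, L) → [tR]□□121

The machine reaches the reject state tR and halts.
The machine halted after 1 step (within the 16-step bound).

Answer: Yes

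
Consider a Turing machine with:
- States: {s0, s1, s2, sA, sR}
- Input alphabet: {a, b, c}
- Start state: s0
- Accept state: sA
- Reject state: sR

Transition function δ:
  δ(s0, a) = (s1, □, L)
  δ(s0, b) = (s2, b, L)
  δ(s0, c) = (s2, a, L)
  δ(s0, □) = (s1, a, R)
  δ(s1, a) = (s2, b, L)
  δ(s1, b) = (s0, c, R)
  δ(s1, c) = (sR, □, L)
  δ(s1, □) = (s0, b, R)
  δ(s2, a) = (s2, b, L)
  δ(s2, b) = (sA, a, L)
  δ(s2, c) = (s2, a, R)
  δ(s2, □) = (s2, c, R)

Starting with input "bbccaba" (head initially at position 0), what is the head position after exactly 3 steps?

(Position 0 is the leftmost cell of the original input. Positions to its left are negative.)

Execution trace (head position shown):
Step 0: [s0]bbccaba  (head at position 0)
Step 1: move left → [s2]□bbccaba  (head at position -1)
Step 2: move right → c[s2]bbccaba  (head at position 0)
Step 3: move left → [sA]cabccaba  (head at position -1)

After 3 steps, the head is at position -1.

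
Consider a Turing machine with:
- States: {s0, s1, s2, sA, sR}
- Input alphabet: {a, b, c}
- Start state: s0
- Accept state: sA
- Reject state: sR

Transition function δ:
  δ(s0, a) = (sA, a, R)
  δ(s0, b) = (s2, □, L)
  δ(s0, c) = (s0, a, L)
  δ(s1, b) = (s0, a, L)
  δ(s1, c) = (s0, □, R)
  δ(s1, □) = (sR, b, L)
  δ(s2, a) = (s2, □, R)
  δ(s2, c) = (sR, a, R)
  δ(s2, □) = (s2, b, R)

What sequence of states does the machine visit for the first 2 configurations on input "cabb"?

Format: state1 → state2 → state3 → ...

Execution trace:
Initial: [s0]cabb
Step 1: δ(s0, c) = (s0, a, L) → [s0]□aabb

No transition is defined for δ(s0, □). By convention the machine halts and rejects.

State sequence: s0 → s0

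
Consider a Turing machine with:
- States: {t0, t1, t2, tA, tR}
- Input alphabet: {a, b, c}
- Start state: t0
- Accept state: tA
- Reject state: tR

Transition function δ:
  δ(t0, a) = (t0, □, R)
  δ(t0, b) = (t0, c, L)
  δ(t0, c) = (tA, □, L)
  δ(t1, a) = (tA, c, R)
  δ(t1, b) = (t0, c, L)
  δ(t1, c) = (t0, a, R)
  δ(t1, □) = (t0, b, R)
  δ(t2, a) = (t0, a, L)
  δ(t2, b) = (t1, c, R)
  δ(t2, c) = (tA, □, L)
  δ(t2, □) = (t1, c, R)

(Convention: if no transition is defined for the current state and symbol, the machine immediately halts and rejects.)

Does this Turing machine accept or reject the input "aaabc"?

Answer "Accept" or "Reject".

Execution trace:
Initial: [t0]aaabc
Step 1: δ(t0, a) = (t0, □, R) → □[t0]aabc
Step 2: δ(t0, a) = (t0, □, R) → □□[t0]abc
Step 3: δ(t0, a) = (t0, □, R) → □□□[t0]bc
Step 4: δ(t0, b) = (t0, c, L) → □□[t0]□cc

No transition is defined for δ(t0, □). By convention the machine halts and rejects.

Answer: Reject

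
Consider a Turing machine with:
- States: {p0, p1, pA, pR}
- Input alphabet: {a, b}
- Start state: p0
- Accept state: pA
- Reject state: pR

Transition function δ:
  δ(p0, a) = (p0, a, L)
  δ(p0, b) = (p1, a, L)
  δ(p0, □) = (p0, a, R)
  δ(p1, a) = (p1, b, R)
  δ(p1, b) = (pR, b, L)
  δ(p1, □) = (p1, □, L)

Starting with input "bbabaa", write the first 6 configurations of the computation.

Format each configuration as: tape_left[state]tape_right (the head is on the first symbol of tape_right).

Transitions applied:
Step 1: δ(p0, b) = (p1, a, L)
Step 2: δ(p1, □) = (p1, □, L)
Step 3: δ(p1, □) = (p1, □, L)
Step 4: δ(p1, □) = (p1, □, L)
Step 5: δ(p1, □) = (p1, □, L)

The first 6 configurations are:
[p0]bbabaa ⊢ [p1]□ababaa ⊢ [p1]□□ababaa ⊢ [p1]□□□ababaa ⊢ [p1]□□□□ababaa ⊢ [p1]□□□□□ababaa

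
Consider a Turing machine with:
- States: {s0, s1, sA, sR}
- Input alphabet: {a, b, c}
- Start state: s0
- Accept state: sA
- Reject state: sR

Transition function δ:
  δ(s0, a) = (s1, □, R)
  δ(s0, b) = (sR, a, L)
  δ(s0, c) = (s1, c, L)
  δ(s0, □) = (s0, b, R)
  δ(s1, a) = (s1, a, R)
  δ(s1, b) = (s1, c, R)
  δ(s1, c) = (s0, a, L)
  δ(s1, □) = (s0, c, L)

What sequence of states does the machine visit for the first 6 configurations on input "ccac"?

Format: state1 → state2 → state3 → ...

Execution trace:
Initial: [s0]ccac
Step 1: δ(s0, c) = (s1, c, L) → [s1]□ccac
Step 2: δ(s1, □) = (s0, c, L) → [s0]□cccac
Step 3: δ(s0, □) = (s0, b, R) → b[s0]cccac
Step 4: δ(s0, c) = (s1, c, L) → [s1]bcccac
Step 5: δ(s1, b) = (s1, c, R) → c[s1]cccac

State sequence: s0 → s1 → s0 → s0 → s1 → s1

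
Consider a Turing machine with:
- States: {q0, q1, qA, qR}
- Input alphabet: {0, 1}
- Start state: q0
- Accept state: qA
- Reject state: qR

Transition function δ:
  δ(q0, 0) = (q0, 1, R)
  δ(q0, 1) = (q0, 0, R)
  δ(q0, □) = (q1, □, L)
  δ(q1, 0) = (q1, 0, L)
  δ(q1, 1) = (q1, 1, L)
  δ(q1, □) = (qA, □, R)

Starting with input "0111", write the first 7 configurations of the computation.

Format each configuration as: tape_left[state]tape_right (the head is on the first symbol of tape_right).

Transitions applied:
Step 1: δ(q0, 0) = (q0, 1, R)
Step 2: δ(q0, 1) = (q0, 0, R)
Step 3: δ(q0, 1) = (q0, 0, R)
Step 4: δ(q0, 1) = (q0, 0, R)
Step 5: δ(q0, □) = (q1, □, L)
Step 6: δ(q1, 0) = (q1, 0, L)

The first 7 configurations are:
[q0]0111 ⊢ 1[q0]111 ⊢ 10[q0]11 ⊢ 100[q0]1 ⊢ 1000[q0]□ ⊢ 100[q1]0□ ⊢ 10[q1]00□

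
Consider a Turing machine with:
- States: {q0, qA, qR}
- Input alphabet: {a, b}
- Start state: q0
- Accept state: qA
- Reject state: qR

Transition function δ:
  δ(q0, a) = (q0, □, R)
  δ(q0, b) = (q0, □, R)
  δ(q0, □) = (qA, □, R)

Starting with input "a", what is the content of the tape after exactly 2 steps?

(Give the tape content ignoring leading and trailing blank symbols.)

Execution trace:
Initial: [q0]a
Step 1: δ(q0, a) = (q0, □, R) → □[q0]□
Step 2: δ(q0, □) = (qA, □, R) → □□[qA]□

The machine reaches the accept state qA and halts.

After 2 steps, the tape (ignoring leading/trailing blanks) is: □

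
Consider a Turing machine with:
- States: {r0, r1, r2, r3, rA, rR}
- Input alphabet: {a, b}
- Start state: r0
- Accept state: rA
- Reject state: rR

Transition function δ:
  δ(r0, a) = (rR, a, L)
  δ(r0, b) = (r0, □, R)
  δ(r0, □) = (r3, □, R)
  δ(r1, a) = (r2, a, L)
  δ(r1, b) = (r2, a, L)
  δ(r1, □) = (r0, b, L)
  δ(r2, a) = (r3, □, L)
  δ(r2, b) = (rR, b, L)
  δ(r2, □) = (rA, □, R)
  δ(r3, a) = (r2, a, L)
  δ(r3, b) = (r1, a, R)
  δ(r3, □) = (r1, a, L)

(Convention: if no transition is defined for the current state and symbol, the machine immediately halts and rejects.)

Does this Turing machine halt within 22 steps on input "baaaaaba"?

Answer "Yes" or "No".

Execution trace:
Initial: [r0]baaaaaba
Step 1: δ(r0, b) = (r0, □, R) → □[r0]aaaaaba
Step 2: δ(r0, a) = (rR, a, L) → [rR]□aaaaaba

The machine reaches the reject state rR and halts.
The machine halted after 2 steps (within the 22-step bound).

Answer: Yes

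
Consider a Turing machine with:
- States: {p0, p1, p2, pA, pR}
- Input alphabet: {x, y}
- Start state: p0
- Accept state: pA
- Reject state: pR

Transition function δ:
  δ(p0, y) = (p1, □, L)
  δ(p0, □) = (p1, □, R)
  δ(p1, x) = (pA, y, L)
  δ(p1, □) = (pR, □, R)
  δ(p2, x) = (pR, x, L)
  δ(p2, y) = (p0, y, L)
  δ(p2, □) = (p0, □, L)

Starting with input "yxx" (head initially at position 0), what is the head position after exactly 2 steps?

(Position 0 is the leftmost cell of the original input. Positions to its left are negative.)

Execution trace (head position shown):
Step 0: [p0]yxx  (head at position 0)
Step 1: move left → [p1]□□xx  (head at position -1)
Step 2: move right → □[pR]□xx  (head at position 0)

After 2 steps, the head is at position 0.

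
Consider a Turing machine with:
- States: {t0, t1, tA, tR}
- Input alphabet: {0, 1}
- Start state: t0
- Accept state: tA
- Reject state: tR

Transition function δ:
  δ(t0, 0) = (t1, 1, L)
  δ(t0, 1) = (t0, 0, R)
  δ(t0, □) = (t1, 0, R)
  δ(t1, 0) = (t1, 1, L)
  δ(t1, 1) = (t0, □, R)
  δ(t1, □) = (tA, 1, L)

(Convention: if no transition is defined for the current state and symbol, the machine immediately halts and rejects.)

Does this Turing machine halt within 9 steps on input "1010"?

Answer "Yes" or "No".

Execution trace:
Initial: [t0]1010
Step 1: δ(t0, 1) = (t0, 0, R) → 0[t0]010
Step 2: δ(t0, 0) = (t1, 1, L) → [t1]0110
Step 3: δ(t1, 0) = (t1, 1, L) → [t1]□1110
Step 4: δ(t1, □) = (tA, 1, L) → [tA]□11110

The machine reaches the accept state tA and halts.
The machine halted after 4 steps (within the 9-step bound).

Answer: Yes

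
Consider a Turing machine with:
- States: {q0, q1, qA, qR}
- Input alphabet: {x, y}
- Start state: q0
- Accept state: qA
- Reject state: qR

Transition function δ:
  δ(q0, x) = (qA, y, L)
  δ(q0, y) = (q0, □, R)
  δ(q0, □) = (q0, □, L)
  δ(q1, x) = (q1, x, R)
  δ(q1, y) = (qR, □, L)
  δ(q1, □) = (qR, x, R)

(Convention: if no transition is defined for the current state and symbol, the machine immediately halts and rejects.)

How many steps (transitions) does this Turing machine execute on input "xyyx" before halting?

Execution trace:
Initial: [q0]xyyx
Step 1: δ(q0, x) = (qA, y, L) → [qA]□yyyx

The machine reaches the accept state qA and halts.

The machine executed 1 step before halting.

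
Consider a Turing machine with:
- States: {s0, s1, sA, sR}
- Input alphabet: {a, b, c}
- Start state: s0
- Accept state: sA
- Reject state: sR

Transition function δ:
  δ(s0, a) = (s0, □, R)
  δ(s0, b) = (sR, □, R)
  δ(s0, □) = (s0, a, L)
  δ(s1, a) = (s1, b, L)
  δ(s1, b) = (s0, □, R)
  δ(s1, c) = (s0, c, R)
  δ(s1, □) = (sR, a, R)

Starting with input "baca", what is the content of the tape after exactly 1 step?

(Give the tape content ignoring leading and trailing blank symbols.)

Execution trace:
Initial: [s0]baca
Step 1: δ(s0, b) = (sR, □, R) → □[sR]aca

The machine reaches the reject state sR and halts.

After 1 step, the tape (ignoring leading/trailing blanks) is: aca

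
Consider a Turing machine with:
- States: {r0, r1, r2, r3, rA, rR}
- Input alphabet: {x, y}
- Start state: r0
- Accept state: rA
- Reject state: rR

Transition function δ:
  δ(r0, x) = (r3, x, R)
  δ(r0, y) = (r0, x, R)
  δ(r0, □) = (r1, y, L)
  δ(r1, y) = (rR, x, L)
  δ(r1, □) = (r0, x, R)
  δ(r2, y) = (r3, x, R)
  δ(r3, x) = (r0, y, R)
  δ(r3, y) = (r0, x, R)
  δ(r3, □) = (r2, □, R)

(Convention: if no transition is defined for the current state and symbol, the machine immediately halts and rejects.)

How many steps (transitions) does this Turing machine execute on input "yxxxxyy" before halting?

Execution trace:
Initial: [r0]yxxxxyy
Step 1: δ(r0, y) = (r0, x, R) → x[r0]xxxxyy
Step 2: δ(r0, x) = (r3, x, R) → xx[r3]xxxyy
Step 3: δ(r3, x) = (r0, y, R) → xxy[r0]xxyy
Step 4: δ(r0, x) = (r3, x, R) → xxyx[r3]xyy
Step 5: δ(r3, x) = (r0, y, R) → xxyxy[r0]yy
Step 6: δ(r0, y) = (r0, x, R) → xxyxyx[r0]y
Step 7: δ(r0, y) = (r0, x, R) → xxyxyxx[r0]□
Step 8: δ(r0, □) = (r1, y, L) → xxyxyx[r1]xy

No transition is defined for δ(r1, x). By convention the machine halts and rejects.

The machine executed 8 steps before halting.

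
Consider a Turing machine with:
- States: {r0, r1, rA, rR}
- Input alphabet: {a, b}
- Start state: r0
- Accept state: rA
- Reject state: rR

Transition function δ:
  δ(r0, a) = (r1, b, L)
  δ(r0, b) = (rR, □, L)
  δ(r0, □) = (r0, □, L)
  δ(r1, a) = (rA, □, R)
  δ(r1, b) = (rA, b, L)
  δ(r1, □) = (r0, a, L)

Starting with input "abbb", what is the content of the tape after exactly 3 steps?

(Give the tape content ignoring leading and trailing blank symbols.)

Execution trace:
Initial: [r0]abbb
Step 1: δ(r0, a) = (r1, b, L) → [r1]□bbbb
Step 2: δ(r1, □) = (r0, a, L) → [r0]□abbbb
Step 3: δ(r0, □) = (r0, □, L) → [r0]□□abbbb

After 3 steps, the tape (ignoring leading/trailing blanks) is: abbbb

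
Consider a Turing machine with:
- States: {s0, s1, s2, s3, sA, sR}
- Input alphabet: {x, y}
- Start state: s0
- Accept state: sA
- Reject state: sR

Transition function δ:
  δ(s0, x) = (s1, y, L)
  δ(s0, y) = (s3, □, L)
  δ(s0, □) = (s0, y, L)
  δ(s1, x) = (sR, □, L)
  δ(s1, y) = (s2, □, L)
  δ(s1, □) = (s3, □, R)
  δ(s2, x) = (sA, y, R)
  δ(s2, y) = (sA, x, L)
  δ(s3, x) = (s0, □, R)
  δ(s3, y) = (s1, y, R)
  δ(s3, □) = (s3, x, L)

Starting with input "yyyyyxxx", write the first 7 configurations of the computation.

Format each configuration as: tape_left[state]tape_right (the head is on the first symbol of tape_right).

Transitions applied:
Step 1: δ(s0, y) = (s3, □, L)
Step 2: δ(s3, □) = (s3, x, L)
Step 3: δ(s3, □) = (s3, x, L)
Step 4: δ(s3, □) = (s3, x, L)
Step 5: δ(s3, □) = (s3, x, L)
Step 6: δ(s3, □) = (s3, x, L)

The first 7 configurations are:
[s0]yyyyyxxx ⊢ [s3]□□yyyyxxx ⊢ [s3]□x□yyyyxxx ⊢ [s3]□xx□yyyyxxx ⊢ [s3]□xxx□yyyyxxx ⊢ [s3]□xxxx□yyyyxxx ⊢ [s3]□xxxxx□yyyyxxx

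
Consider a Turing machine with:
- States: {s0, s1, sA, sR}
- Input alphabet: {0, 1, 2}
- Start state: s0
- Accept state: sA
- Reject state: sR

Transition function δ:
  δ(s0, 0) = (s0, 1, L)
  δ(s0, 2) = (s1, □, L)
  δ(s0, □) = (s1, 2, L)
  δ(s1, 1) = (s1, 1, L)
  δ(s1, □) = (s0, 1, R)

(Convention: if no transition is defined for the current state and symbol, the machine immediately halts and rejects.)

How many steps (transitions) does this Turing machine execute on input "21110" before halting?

Execution trace:
Initial: [s0]21110
Step 1: δ(s0, 2) = (s1, □, L) → [s1]□□1110
Step 2: δ(s1, □) = (s0, 1, R) → 1[s0]□1110
Step 3: δ(s0, □) = (s1, 2, L) → [s1]121110
Step 4: δ(s1, 1) = (s1, 1, L) → [s1]□121110
Step 5: δ(s1, □) = (s0, 1, R) → 1[s0]121110

No transition is defined for δ(s0, 1). By convention the machine halts and rejects.

The machine executed 5 steps before halting.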